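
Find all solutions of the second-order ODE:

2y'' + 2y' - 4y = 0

Characteristic equation: 2r² + 2r - 4 = 0
Divide by 2: r² + r - 2 = 0
Roots: r = 1, -2 (distinct real)
General solution: y = C₁e^x + C₂e^(-2x)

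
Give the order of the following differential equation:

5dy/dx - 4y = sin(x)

The order is 1 (highest derivative is of order 1).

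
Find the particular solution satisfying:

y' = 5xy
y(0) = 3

General solution: y = Ce^(5x²/2)
Applying IC y(0) = 3:
Particular solution: y = 3e^(5x²/2)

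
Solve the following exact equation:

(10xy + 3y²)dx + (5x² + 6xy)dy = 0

Verify exactness: ∂M/∂y = ∂N/∂x ✓
Find F(x,y) such that ∂F/∂x = M, ∂F/∂y = N
Solution: 5x²y + 3xy² = C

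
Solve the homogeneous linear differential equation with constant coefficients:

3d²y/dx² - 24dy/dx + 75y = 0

Characteristic equation: 3r² - 24r + 75 = 0
Divide by 3: r² - 8r + 25 = 0
Roots: r = 4 ± 3i (complex conjugates)
General solution: y = e^(4x)(C₁cos(3x) + C₂sin(3x))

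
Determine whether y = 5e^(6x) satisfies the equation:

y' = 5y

Verification:
y = 5e^(6x)
y' = 30e^(6x)
But 5y = 25e^(6x)
y' ≠ 5y — the derivative does not match

No, it is not a solution.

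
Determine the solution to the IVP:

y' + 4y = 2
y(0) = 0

General solution: y = 1/2 + Ce^(-4x)
Applying y(0) = 0: C = 0 - 1/2 = -1/2
Particular solution: y = 1/2 - (1/2)e^(-4x)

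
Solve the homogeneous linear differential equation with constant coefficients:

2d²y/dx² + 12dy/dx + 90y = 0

Characteristic equation: 2r² + 12r + 90 = 0
Divide by 2: r² + 6r + 45 = 0
Roots: r = -3 ± 6i (complex conjugates)
General solution: y = e^(-3x)(C₁cos(6x) + C₂sin(6x))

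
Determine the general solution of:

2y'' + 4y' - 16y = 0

Characteristic equation: 2r² + 4r - 16 = 0
Divide by 2: r² + 2r - 8 = 0
Roots: r = 2, -4 (distinct real)
General solution: y = C₁e^(2x) + C₂e^(-4x)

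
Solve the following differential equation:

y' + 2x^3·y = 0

Using integrating factor method:

General solution: y = Ce^(-x^4/2)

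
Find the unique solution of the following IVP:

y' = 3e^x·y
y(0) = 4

General solution: y = Ce^(3e^x)
Applying IC y(0) = 4:
Particular solution: y = 4e^(3(e^x - 1))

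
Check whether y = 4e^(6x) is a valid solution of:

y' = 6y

Verification:
y = 4e^(6x)
y' = 24e^(6x)
6y = 24e^(6x)
y' = 6y ✓

Yes, it is a solution.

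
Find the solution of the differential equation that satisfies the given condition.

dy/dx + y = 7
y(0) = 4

General solution: y = 7 + Ce^(-x)
Applying y(0) = 4: C = 4 - 7 = -3
Particular solution: y = 7 - 3e^(-x)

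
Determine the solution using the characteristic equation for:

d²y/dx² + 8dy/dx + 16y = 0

Characteristic equation: r² + 8r + 16 = 0
Factored: (r + 4)² = 0
Repeated root: r = -4
General solution: y = (C₁ + C₂x)e^(-4x)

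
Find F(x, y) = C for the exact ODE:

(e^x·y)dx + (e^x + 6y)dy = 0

Verify exactness: ∂M/∂y = ∂N/∂x ✓
Find F(x,y) such that ∂F/∂x = M, ∂F/∂y = N
Solution: e^x·y + 3y² = C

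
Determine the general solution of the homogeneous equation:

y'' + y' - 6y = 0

Characteristic equation: r² + r - 6 = 0
Roots: r = 2, -3 (distinct real)
General solution: y = C₁e^(2x) + C₂e^(-3x)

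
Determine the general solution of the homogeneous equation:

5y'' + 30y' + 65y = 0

Characteristic equation: 5r² + 30r + 65 = 0
Divide by 5: r² + 6r + 13 = 0
Roots: r = -3 ± 2i (complex conjugates)
General solution: y = e^(-3x)(C₁cos(2x) + C₂sin(2x))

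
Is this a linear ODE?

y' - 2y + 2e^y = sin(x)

No. Nonlinear (e^y is nonlinear in y)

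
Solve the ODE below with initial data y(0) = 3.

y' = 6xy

General solution: y = Ce^(3x²)
Applying IC y(0) = 3:
Particular solution: y = 3e^(3x²)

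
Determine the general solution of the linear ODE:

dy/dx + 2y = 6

Using integrating factor method:

General solution: y = 3 + Ce^(-2x)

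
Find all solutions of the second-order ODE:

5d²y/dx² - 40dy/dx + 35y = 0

Characteristic equation: 5r² - 40r + 35 = 0
Divide by 5: r² - 8r + 7 = 0
Roots: r = 7, 1 (distinct real)
General solution: y = C₁e^(7x) + C₂e^x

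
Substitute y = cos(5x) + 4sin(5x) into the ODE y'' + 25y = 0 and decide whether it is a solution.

Verification:
y'' = -25cos(5x) - 100sin(5x)
y'' + 25y = 0 ✓

Yes, it is a solution.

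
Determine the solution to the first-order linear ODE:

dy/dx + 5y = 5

Using integrating factor method:

General solution: y = 1 + Ce^(-5x)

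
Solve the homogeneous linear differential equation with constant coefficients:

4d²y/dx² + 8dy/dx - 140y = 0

Characteristic equation: 4r² + 8r - 140 = 0
Divide by 4: r² + 2r - 35 = 0
Roots: r = 5, -7 (distinct real)
General solution: y = C₁e^(5x) + C₂e^(-7x)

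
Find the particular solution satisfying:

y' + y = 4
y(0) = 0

General solution: y = 4 + Ce^(-x)
Applying y(0) = 0: C = 0 - 4 = -4
Particular solution: y = 4 - 4e^(-x)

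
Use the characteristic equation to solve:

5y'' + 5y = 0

Characteristic equation: 5r² + 5 = 0
Divide by 5: r² + 1 = 0
Roots: r = ±i (complex conjugates)
General solution: y = C₁cos(x) + C₂sin(x)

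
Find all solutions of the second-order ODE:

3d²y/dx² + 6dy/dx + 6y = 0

Characteristic equation: 3r² + 6r + 6 = 0
Divide by 3: r² + 2r + 2 = 0
Roots: r = -1 ± i (complex conjugates)
General solution: y = e^(-x)(C₁cos(x) + C₂sin(x))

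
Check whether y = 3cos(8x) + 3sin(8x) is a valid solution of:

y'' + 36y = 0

Verification:
y'' = -192cos(8x) - 192sin(8x)
y'' + 36y ≠ 0 (frequency mismatch: got 64 instead of 36)

No, it is not a solution.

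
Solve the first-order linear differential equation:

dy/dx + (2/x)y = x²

Using integrating factor method:

General solution: y = (1/5)x^3 + Cx^(-2)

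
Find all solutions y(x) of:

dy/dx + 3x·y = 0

Using integrating factor method:

General solution: y = Ce^(-3x^2/2)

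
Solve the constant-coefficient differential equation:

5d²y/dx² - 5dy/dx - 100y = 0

Characteristic equation: 5r² - 5r - 100 = 0
Divide by 5: r² - r - 20 = 0
Roots: r = 5, -4 (distinct real)
General solution: y = C₁e^(5x) + C₂e^(-4x)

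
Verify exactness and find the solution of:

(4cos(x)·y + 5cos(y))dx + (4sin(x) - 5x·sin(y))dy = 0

Verify exactness: ∂M/∂y = ∂N/∂x ✓
Find F(x,y) such that ∂F/∂x = M, ∂F/∂y = N
Solution: 4sin(x)·y + 5x·cos(y) = C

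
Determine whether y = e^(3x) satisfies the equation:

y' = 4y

Verification:
y = e^(3x)
y' = 3e^(3x)
But 4y = 4e^(3x)
y' ≠ 4y — the derivative does not match

No, it is not a solution.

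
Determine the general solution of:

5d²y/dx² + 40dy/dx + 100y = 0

Characteristic equation: 5r² + 40r + 100 = 0
Divide by 5: r² + 8r + 20 = 0
Roots: r = -4 ± 2i (complex conjugates)
General solution: y = e^(-4x)(C₁cos(2x) + C₂sin(2x))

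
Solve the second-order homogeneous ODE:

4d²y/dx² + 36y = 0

Characteristic equation: 4r² + 36 = 0
Divide by 4: r² + 9 = 0
Roots: r = ±3i (complex conjugates)
General solution: y = C₁cos(3x) + C₂sin(3x)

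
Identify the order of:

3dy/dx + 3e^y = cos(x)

The order is 1 (highest derivative is of order 1).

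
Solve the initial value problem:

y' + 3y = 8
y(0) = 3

General solution: y = 8/3 + Ce^(-3x)
Applying y(0) = 3: C = 3 - 8/3 = 1/3
Particular solution: y = 8/3 + (1/3)e^(-3x)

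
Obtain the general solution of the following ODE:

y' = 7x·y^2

Separating variables and integrating:
-1/y = 7x^2/2 + C

General solution: y^-1 = (-7/2)x^2 + C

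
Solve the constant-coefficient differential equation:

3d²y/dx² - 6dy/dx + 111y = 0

Characteristic equation: 3r² - 6r + 111 = 0
Divide by 3: r² - 2r + 37 = 0
Roots: r = 1 ± 6i (complex conjugates)
General solution: y = e^x(C₁cos(6x) + C₂sin(6x))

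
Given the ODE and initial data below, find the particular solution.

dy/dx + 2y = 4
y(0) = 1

General solution: y = 2 + Ce^(-2x)
Applying y(0) = 1: C = 1 - 2 = -1
Particular solution: y = 2 - e^(-2x)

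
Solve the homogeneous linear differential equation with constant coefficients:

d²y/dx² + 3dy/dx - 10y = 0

Characteristic equation: r² + 3r - 10 = 0
Roots: r = 2, -5 (distinct real)
General solution: y = C₁e^(2x) + C₂e^(-5x)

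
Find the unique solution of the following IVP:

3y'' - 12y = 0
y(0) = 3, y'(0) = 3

General solution: y = C₁e^(2x) + C₂e^(-2x)
Applying ICs: C₁ = 9/4, C₂ = 3/4
Particular solution: y = (9/4)e^(2x) + (3/4)e^(-2x)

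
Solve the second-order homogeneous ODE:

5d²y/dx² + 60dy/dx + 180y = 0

Characteristic equation: 5r² + 60r + 180 = 0
Divide by 5: r² + 12r + 36 = 0
Factored: (r + 6)² = 0
Repeated root: r = -6
General solution: y = (C₁ + C₂x)e^(-6x)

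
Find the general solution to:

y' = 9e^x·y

Separating variables and integrating:
ln|y| = 9e^x + C

General solution: y = Ce^(9e^x)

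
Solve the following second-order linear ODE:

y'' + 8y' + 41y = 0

Characteristic equation: r² + 8r + 41 = 0
Roots: r = -4 ± 5i (complex conjugates)
General solution: y = e^(-4x)(C₁cos(5x) + C₂sin(5x))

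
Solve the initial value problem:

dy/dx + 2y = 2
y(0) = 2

General solution: y = 1 + Ce^(-2x)
Applying y(0) = 2: C = 2 - 1 = 1
Particular solution: y = 1 + e^(-2x)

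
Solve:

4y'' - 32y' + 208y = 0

Characteristic equation: 4r² - 32r + 208 = 0
Divide by 4: r² - 8r + 52 = 0
Roots: r = 4 ± 6i (complex conjugates)
General solution: y = e^(4x)(C₁cos(6x) + C₂sin(6x))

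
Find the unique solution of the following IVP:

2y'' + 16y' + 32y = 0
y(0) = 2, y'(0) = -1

General solution: y = (C₁ + C₂x)e^(-4x)
Repeated root r = -4
Applying ICs: C₁ = 2, C₂ = 7
Particular solution: y = (2 + 7x)e^(-4x)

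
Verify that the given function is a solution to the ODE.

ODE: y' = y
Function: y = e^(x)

Verification:
y = e^(x)
y' = e^(x)
y = e^(x)
y' = y ✓

Yes, it is a solution.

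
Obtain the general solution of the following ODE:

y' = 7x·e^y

Separating variables and integrating:
-e^(-y) = 7x²/2 + C

General solution: y = -ln(C - 7x²/2)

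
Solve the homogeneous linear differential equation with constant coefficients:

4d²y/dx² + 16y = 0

Characteristic equation: 4r² + 16 = 0
Divide by 4: r² + 4 = 0
Roots: r = ±2i (complex conjugates)
General solution: y = C₁cos(2x) + C₂sin(2x)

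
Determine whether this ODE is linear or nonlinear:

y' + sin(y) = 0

Nonlinear (sin(y) is nonlinear in y)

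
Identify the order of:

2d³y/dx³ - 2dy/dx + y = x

The order is 3 (highest derivative is of order 3).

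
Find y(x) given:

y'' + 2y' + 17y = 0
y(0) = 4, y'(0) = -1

General solution: y = e^(-x)(C₁cos(4x) + C₂sin(4x))
Complex roots r = -1 ± 4i
Applying ICs: C₁ = 4, C₂ = 3/4
Particular solution: y = e^(-x)(4cos(4x) + (3/4)sin(4x))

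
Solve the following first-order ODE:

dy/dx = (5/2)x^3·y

Separating variables and integrating:
ln|y| = 5x^4/8 + C

General solution: y = Ce^(5x^4/8)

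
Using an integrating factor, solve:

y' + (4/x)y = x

Using integrating factor method:

General solution: y = (1/6)x^2 + Cx^(-4)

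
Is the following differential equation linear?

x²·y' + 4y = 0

Yes. Linear (y and its derivatives appear to the first power only, no products of y terms)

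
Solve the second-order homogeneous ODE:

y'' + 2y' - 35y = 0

Characteristic equation: r² + 2r - 35 = 0
Roots: r = 5, -7 (distinct real)
General solution: y = C₁e^(5x) + C₂e^(-7x)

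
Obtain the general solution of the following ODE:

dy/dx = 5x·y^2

Separating variables and integrating:
-1/y = 5x^2/2 + C

General solution: y^-1 = (-5/2)x^2 + C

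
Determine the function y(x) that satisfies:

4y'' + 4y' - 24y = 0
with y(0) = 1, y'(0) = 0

General solution: y = C₁e^(2x) + C₂e^(-3x)
Applying ICs: C₁ = 3/5, C₂ = 2/5
Particular solution: y = (3/5)e^(2x) + (2/5)e^(-3x)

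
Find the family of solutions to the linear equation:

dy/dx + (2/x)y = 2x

Using integrating factor method:

General solution: y = (1/2)x^2 + Cx^(-2)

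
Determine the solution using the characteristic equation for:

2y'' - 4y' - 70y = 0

Characteristic equation: 2r² - 4r - 70 = 0
Divide by 2: r² - 2r - 35 = 0
Roots: r = 7, -5 (distinct real)
General solution: y = C₁e^(7x) + C₂e^(-5x)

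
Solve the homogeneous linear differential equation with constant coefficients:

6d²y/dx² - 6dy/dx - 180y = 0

Characteristic equation: 6r² - 6r - 180 = 0
Divide by 6: r² - r - 30 = 0
Roots: r = 6, -5 (distinct real)
General solution: y = C₁e^(6x) + C₂e^(-5x)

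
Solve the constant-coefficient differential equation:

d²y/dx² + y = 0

Characteristic equation: r² + 1 = 0
Roots: r = ±i (complex conjugates)
General solution: y = C₁cos(x) + C₂sin(x)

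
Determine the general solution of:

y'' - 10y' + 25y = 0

Characteristic equation: r² - 10r + 25 = 0
Factored: (r - 5)² = 0
Repeated root: r = 5
General solution: y = (C₁ + C₂x)e^(5x)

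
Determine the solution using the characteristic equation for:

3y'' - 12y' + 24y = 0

Characteristic equation: 3r² - 12r + 24 = 0
Divide by 3: r² - 4r + 8 = 0
Roots: r = 2 ± 2i (complex conjugates)
General solution: y = e^(2x)(C₁cos(2x) + C₂sin(2x))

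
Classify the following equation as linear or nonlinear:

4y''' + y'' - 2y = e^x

Linear (y and its derivatives appear to the first power only, no products of y terms)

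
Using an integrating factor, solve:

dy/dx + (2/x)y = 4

Using integrating factor method:

General solution: y = (4/3)x + Cx^(-2)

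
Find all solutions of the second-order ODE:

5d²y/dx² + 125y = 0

Characteristic equation: 5r² + 125 = 0
Divide by 5: r² + 25 = 0
Roots: r = ±5i (complex conjugates)
General solution: y = C₁cos(5x) + C₂sin(5x)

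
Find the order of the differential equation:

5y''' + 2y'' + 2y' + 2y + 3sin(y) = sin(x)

The order is 3 (highest derivative is of order 3).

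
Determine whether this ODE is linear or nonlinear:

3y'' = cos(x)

Linear (y and its derivatives appear to the first power only, no products of y terms)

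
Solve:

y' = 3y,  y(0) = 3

General solution: y = Ce^(3x)
Applying IC y(0) = 3:
Particular solution: y = 3e^(3x)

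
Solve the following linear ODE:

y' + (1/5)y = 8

Using integrating factor method:

General solution: y = 40 + Ce^(-x/5)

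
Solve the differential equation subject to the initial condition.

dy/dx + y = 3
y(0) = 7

General solution: y = 3 + Ce^(-x)
Applying y(0) = 7: C = 7 - 3 = 4
Particular solution: y = 3 + 4e^(-x)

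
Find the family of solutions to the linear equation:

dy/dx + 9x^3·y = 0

Using integrating factor method:

General solution: y = Ce^(-9x^4/4)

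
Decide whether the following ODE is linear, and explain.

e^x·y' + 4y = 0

Linear (y and its derivatives appear to the first power only, no products of y terms)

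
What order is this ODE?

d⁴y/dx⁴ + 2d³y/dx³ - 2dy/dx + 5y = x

The order is 4 (highest derivative is of order 4).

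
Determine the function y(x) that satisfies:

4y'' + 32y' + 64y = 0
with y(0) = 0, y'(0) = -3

General solution: y = (C₁ + C₂x)e^(-4x)
Repeated root r = -4
Applying ICs: C₁ = 0, C₂ = -3
Particular solution: y = -3xe^(-4x)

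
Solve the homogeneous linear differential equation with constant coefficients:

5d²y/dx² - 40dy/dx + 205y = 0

Characteristic equation: 5r² - 40r + 205 = 0
Divide by 5: r² - 8r + 41 = 0
Roots: r = 4 ± 5i (complex conjugates)
General solution: y = e^(4x)(C₁cos(5x) + C₂sin(5x))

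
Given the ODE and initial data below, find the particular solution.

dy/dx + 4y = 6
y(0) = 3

General solution: y = 3/2 + Ce^(-4x)
Applying y(0) = 3: C = 3 - 3/2 = 3/2
Particular solution: y = 3/2 + (3/2)e^(-4x)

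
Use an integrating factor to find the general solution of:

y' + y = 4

Using integrating factor method:

General solution: y = 4 + Ce^(-x)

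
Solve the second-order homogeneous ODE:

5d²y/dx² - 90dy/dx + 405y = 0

Characteristic equation: 5r² - 90r + 405 = 0
Divide by 5: r² - 18r + 81 = 0
Factored: (r - 9)² = 0
Repeated root: r = 9
General solution: y = (C₁ + C₂x)e^(9x)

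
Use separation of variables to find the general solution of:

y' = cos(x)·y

Separating variables and integrating:
ln|y| = sin(x) + C

General solution: y = Ce^(sin(x))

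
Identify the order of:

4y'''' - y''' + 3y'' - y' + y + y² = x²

The order is 4 (highest derivative is of order 4).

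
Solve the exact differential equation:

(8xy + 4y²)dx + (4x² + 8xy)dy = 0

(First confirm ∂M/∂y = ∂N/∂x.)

Verify exactness: ∂M/∂y = ∂N/∂x ✓
Find F(x,y) such that ∂F/∂x = M, ∂F/∂y = N
Solution: 4x²y + 4xy² = C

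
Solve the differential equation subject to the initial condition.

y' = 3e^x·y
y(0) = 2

General solution: y = Ce^(3e^x)
Applying IC y(0) = 2:
Particular solution: y = 2e^(3(e^x - 1))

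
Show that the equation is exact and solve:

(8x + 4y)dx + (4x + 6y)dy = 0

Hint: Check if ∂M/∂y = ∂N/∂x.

Verify exactness: ∂M/∂y = ∂N/∂x ✓
Find F(x,y) such that ∂F/∂x = M, ∂F/∂y = N
Solution: 4x² + 4xy + 3y² = C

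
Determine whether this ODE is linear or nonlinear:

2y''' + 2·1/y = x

Nonlinear (1/y term)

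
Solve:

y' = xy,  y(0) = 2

General solution: y = Ce^(x²/2)
Applying IC y(0) = 2:
Particular solution: y = 2e^(x²/2)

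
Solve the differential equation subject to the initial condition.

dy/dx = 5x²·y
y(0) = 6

General solution: y = Ce^(5x³/3)
Applying IC y(0) = 6:
Particular solution: y = 6e^(5x³/3)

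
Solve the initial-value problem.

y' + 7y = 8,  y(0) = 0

General solution: y = 8/7 + Ce^(-7x)
Applying y(0) = 0: C = 0 - 8/7 = -8/7
Particular solution: y = 8/7 - (8/7)e^(-7x)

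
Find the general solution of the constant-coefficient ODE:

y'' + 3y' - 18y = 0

Characteristic equation: r² + 3r - 18 = 0
Roots: r = 3, -6 (distinct real)
General solution: y = C₁e^(3x) + C₂e^(-6x)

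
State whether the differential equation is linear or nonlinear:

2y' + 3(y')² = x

Nonlinear ((y')² term)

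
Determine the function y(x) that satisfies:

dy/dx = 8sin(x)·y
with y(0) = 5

General solution: y = Ce^(-8cos(x))
Applying IC y(0) = 5:
Particular solution: y = 5e^(8(1-cos(x)))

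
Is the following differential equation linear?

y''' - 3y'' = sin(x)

Yes. Linear (y and its derivatives appear to the first power only, no products of y terms)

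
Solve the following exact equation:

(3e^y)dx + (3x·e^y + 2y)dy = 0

Verify exactness: ∂M/∂y = ∂N/∂x ✓
Find F(x,y) such that ∂F/∂x = M, ∂F/∂y = N
Solution: 3x·e^y + y² = C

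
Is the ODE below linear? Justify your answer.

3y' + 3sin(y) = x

No. Nonlinear (sin(y) is nonlinear in y)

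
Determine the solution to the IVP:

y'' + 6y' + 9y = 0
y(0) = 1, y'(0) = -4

General solution: y = (C₁ + C₂x)e^(-3x)
Repeated root r = -3
Applying ICs: C₁ = 1, C₂ = -1
Particular solution: y = (1 - x)e^(-3x)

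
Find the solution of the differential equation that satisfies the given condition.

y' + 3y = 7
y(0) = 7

General solution: y = 7/3 + Ce^(-3x)
Applying y(0) = 7: C = 7 - 7/3 = 14/3
Particular solution: y = 7/3 + (14/3)e^(-3x)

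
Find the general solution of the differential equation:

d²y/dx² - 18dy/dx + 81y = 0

Characteristic equation: r² - 18r + 81 = 0
Factored: (r - 9)² = 0
Repeated root: r = 9
General solution: y = (C₁ + C₂x)e^(9x)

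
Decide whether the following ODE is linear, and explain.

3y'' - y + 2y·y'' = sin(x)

Nonlinear (y·y'' term)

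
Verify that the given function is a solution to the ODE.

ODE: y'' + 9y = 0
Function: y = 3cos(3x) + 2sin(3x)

Verification:
y'' = -27cos(3x) - 18sin(3x)
y'' + 9y = 0 ✓

Yes, it is a solution.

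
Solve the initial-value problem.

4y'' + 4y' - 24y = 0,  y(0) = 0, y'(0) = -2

General solution: y = C₁e^(2x) + C₂e^(-3x)
Applying ICs: C₁ = -2/5, C₂ = 2/5
Particular solution: y = -(2/5)e^(2x) + (2/5)e^(-3x)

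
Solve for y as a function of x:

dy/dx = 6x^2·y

Separating variables and integrating:
ln|y| = 2x^3 + C

General solution: y = Ce^(2x^3)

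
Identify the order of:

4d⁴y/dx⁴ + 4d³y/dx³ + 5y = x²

The order is 4 (highest derivative is of order 4).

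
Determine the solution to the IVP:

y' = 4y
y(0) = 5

General solution: y = Ce^(4x)
Applying IC y(0) = 5:
Particular solution: y = 5e^(4x)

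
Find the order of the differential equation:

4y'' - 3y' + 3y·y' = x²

The order is 2 (highest derivative is of order 2).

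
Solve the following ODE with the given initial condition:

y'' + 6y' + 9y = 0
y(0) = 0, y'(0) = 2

General solution: y = (C₁ + C₂x)e^(-3x)
Repeated root r = -3
Applying ICs: C₁ = 0, C₂ = 2
Particular solution: y = 2xe^(-3x)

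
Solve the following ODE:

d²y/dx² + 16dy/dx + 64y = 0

Characteristic equation: r² + 16r + 64 = 0
Factored: (r + 8)² = 0
Repeated root: r = -8
General solution: y = (C₁ + C₂x)e^(-8x)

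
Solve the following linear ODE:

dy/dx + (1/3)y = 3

Using integrating factor method:

General solution: y = 9 + Ce^(-x/3)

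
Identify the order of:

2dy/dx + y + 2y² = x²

The order is 1 (highest derivative is of order 1).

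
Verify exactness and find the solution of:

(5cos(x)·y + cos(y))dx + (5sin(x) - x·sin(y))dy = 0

Verify exactness: ∂M/∂y = ∂N/∂x ✓
Find F(x,y) such that ∂F/∂x = M, ∂F/∂y = N
Solution: 5sin(x)·y + x·cos(y) = C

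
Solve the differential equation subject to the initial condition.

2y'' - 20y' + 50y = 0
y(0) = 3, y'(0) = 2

General solution: y = (C₁ + C₂x)e^(5x)
Repeated root r = 5
Applying ICs: C₁ = 3, C₂ = -13
Particular solution: y = (3 - 13x)e^(5x)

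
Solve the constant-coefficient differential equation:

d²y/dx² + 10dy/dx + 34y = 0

Characteristic equation: r² + 10r + 34 = 0
Roots: r = -5 ± 3i (complex conjugates)
General solution: y = e^(-5x)(C₁cos(3x) + C₂sin(3x))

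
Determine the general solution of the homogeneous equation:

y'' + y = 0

Characteristic equation: r² + 1 = 0
Roots: r = ±i (complex conjugates)
General solution: y = C₁cos(x) + C₂sin(x)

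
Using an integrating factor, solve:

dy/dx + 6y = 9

Using integrating factor method:

General solution: y = 3/2 + Ce^(-6x)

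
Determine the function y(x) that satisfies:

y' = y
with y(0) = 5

General solution: y = Ce^x
Applying IC y(0) = 5:
Particular solution: y = 5e^x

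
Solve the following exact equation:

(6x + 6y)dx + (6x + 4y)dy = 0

Verify exactness: ∂M/∂y = ∂N/∂x ✓
Find F(x,y) such that ∂F/∂x = M, ∂F/∂y = N
Solution: 3x² + 6xy + 2y² = C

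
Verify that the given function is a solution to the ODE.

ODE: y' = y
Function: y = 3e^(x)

Verification:
y = 3e^(x)
y' = 3e^(x)
y = 3e^(x)
y' = y ✓

Yes, it is a solution.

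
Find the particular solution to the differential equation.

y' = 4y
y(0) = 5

General solution: y = Ce^(4x)
Applying IC y(0) = 5:
Particular solution: y = 5e^(4x)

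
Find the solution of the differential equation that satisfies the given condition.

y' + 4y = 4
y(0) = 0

General solution: y = 1 + Ce^(-4x)
Applying y(0) = 0: C = 0 - 1 = -1
Particular solution: y = 1 - e^(-4x)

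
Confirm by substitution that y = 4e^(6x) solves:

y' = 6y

Verification:
y = 4e^(6x)
y' = 24e^(6x)
6y = 24e^(6x)
y' = 6y ✓

Yes, it is a solution.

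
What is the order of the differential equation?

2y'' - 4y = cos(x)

The order is 2 (highest derivative is of order 2).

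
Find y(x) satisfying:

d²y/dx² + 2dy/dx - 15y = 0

Characteristic equation: r² + 2r - 15 = 0
Roots: r = 3, -5 (distinct real)
General solution: y = C₁e^(3x) + C₂e^(-5x)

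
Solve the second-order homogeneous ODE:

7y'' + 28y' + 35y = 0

Characteristic equation: 7r² + 28r + 35 = 0
Divide by 7: r² + 4r + 5 = 0
Roots: r = -2 ± i (complex conjugates)
General solution: y = e^(-2x)(C₁cos(x) + C₂sin(x))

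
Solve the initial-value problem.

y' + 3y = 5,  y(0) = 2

General solution: y = 5/3 + Ce^(-3x)
Applying y(0) = 2: C = 2 - 5/3 = 1/3
Particular solution: y = 5/3 + (1/3)e^(-3x)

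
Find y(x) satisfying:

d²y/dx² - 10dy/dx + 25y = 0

Characteristic equation: r² - 10r + 25 = 0
Factored: (r - 5)² = 0
Repeated root: r = 5
General solution: y = (C₁ + C₂x)e^(5x)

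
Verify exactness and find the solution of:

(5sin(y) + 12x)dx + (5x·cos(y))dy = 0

Verify exactness: ∂M/∂y = ∂N/∂x ✓
Find F(x,y) such that ∂F/∂x = M, ∂F/∂y = N
Solution: 5x·sin(y) + 6x² = C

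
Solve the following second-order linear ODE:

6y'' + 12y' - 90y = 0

Characteristic equation: 6r² + 12r - 90 = 0
Divide by 6: r² + 2r - 15 = 0
Roots: r = 3, -5 (distinct real)
General solution: y = C₁e^(3x) + C₂e^(-5x)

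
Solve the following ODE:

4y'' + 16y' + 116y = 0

Characteristic equation: 4r² + 16r + 116 = 0
Divide by 4: r² + 4r + 29 = 0
Roots: r = -2 ± 5i (complex conjugates)
General solution: y = e^(-2x)(C₁cos(5x) + C₂sin(5x))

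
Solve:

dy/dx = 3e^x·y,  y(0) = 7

General solution: y = Ce^(3e^x)
Applying IC y(0) = 7:
Particular solution: y = 7e^(3(e^x - 1))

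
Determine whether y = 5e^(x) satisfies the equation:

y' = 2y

Verification:
y = 5e^(x)
y' = 5e^(x)
But 2y = 10e^(x)
y' ≠ 2y — the derivative does not match

No, it is not a solution.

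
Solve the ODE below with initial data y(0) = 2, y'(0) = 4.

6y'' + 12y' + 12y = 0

General solution: y = e^(-x)(C₁cos(x) + C₂sin(x))
Complex roots r = -1 ± i
Applying ICs: C₁ = 2, C₂ = 6
Particular solution: y = e^(-x)(2cos(x) + 6sin(x))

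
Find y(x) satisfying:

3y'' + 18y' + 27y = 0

Characteristic equation: 3r² + 18r + 27 = 0
Divide by 3: r² + 6r + 9 = 0
Factored: (r + 3)² = 0
Repeated root: r = -3
General solution: y = (C₁ + C₂x)e^(-3x)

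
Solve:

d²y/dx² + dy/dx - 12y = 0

Characteristic equation: r² + r - 12 = 0
Roots: r = 3, -4 (distinct real)
General solution: y = C₁e^(3x) + C₂e^(-4x)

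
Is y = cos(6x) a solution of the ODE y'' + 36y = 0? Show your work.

Verification:
y'' = -36cos(6x)
y'' + 36y = 0 ✓

Yes, it is a solution.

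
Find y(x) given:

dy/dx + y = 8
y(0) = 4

General solution: y = 8 + Ce^(-x)
Applying y(0) = 4: C = 4 - 8 = -4
Particular solution: y = 8 - 4e^(-x)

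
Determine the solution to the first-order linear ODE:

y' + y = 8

Using integrating factor method:

General solution: y = 8 + Ce^(-x)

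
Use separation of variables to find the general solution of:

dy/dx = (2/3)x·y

Separating variables and integrating:
ln|y| = x^2/3 + C

General solution: y = Ce^(x^2/3)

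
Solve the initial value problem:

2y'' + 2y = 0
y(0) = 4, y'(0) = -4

General solution: y = C₁cos(x) + C₂sin(x)
Complex roots r = ±i
Applying ICs: C₁ = 4, C₂ = -4
Particular solution: y = 4cos(x) - 4sin(x)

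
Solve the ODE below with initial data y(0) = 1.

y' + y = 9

General solution: y = 9 + Ce^(-x)
Applying y(0) = 1: C = 1 - 9 = -8
Particular solution: y = 9 - 8e^(-x)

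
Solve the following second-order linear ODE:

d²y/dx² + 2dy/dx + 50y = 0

Characteristic equation: r² + 2r + 50 = 0
Roots: r = -1 ± 7i (complex conjugates)
General solution: y = e^(-x)(C₁cos(7x) + C₂sin(7x))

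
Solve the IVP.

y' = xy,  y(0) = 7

General solution: y = Ce^(x²/2)
Applying IC y(0) = 7:
Particular solution: y = 7e^(x²/2)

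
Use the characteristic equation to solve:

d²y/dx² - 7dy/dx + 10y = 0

Characteristic equation: r² - 7r + 10 = 0
Roots: r = 5, 2 (distinct real)
General solution: y = C₁e^(5x) + C₂e^(2x)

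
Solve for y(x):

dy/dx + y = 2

Using integrating factor method:

General solution: y = 2 + Ce^(-x)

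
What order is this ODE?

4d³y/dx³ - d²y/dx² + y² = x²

The order is 3 (highest derivative is of order 3).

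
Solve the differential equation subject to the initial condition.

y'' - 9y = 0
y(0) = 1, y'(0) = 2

General solution: y = C₁e^(3x) + C₂e^(-3x)
Applying ICs: C₁ = 5/6, C₂ = 1/6
Particular solution: y = (5/6)e^(3x) + (1/6)e^(-3x)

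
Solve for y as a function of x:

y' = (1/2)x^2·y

Separating variables and integrating:
ln|y| = x^3/6 + C

General solution: y = Ce^(x^3/6)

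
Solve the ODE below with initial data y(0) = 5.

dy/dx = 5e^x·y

General solution: y = Ce^(5e^x)
Applying IC y(0) = 5:
Particular solution: y = 5e^(5(e^x - 1))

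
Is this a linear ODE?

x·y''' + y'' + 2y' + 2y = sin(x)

Yes. Linear (y and its derivatives appear to the first power only, no products of y terms)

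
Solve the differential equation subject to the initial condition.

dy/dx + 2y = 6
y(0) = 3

General solution: y = 3 + Ce^(-2x)
Applying y(0) = 3: C = 3 - 3 = 0
Particular solution: y = 3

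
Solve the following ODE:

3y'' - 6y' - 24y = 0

Characteristic equation: 3r² - 6r - 24 = 0
Divide by 3: r² - 2r - 8 = 0
Roots: r = 4, -2 (distinct real)
General solution: y = C₁e^(4x) + C₂e^(-2x)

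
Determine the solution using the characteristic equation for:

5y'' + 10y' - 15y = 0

Characteristic equation: 5r² + 10r - 15 = 0
Divide by 5: r² + 2r - 3 = 0
Roots: r = 1, -3 (distinct real)
General solution: y = C₁e^x + C₂e^(-3x)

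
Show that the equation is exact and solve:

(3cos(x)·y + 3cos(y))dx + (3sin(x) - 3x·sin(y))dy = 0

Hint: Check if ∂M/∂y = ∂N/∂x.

Verify exactness: ∂M/∂y = ∂N/∂x ✓
Find F(x,y) such that ∂F/∂x = M, ∂F/∂y = N
Solution: 3sin(x)·y + 3x·cos(y) = C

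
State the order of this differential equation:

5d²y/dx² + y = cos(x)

The order is 2 (highest derivative is of order 2).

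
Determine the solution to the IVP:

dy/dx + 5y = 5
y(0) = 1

General solution: y = 1 + Ce^(-5x)
Applying y(0) = 1: C = 1 - 1 = 0
Particular solution: y = 1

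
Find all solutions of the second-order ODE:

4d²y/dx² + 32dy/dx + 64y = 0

Characteristic equation: 4r² + 32r + 64 = 0
Divide by 4: r² + 8r + 16 = 0
Factored: (r + 4)² = 0
Repeated root: r = -4
General solution: y = (C₁ + C₂x)e^(-4x)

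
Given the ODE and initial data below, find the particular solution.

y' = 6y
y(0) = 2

General solution: y = Ce^(6x)
Applying IC y(0) = 2:
Particular solution: y = 2e^(6x)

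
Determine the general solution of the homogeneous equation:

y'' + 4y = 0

Characteristic equation: r² + 4 = 0
Roots: r = ±2i (complex conjugates)
General solution: y = C₁cos(2x) + C₂sin(2x)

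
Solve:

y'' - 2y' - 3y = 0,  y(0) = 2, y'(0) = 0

General solution: y = C₁e^(3x) + C₂e^(-x)
Applying ICs: C₁ = 1/2, C₂ = 3/2
Particular solution: y = (1/2)e^(3x) + (3/2)e^(-x)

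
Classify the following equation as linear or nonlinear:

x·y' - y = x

Linear (y and its derivatives appear to the first power only, no products of y terms)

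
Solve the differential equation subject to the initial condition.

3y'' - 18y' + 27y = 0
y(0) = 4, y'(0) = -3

General solution: y = (C₁ + C₂x)e^(3x)
Repeated root r = 3
Applying ICs: C₁ = 4, C₂ = -15
Particular solution: y = (4 - 15x)e^(3x)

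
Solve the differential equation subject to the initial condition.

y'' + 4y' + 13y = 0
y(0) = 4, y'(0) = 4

General solution: y = e^(-2x)(C₁cos(3x) + C₂sin(3x))
Complex roots r = -2 ± 3i
Applying ICs: C₁ = 4, C₂ = 4
Particular solution: y = e^(-2x)(4cos(3x) + 4sin(3x))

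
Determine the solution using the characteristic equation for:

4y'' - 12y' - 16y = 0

Characteristic equation: 4r² - 12r - 16 = 0
Divide by 4: r² - 3r - 4 = 0
Roots: r = 4, -1 (distinct real)
General solution: y = C₁e^(4x) + C₂e^(-x)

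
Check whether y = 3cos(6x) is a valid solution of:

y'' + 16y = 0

Verification:
y'' = -108cos(6x)
y'' + 16y ≠ 0 (frequency mismatch: got 36 instead of 16)

No, it is not a solution.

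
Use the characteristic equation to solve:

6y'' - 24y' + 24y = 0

Characteristic equation: 6r² - 24r + 24 = 0
Divide by 6: r² - 4r + 4 = 0
Factored: (r - 2)² = 0
Repeated root: r = 2
General solution: y = (C₁ + C₂x)e^(2x)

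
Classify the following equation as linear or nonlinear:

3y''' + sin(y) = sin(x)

Nonlinear (sin(y) is nonlinear in y)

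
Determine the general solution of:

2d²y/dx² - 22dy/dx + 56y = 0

Characteristic equation: 2r² - 22r + 56 = 0
Divide by 2: r² - 11r + 28 = 0
Roots: r = 4, 7 (distinct real)
General solution: y = C₁e^(4x) + C₂e^(7x)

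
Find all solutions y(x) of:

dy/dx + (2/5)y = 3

Using integrating factor method:

General solution: y = 15/2 + Ce^(-2x/5)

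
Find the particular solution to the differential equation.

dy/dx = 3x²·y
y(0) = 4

General solution: y = Ce^(x³)
Applying IC y(0) = 4:
Particular solution: y = 4e^(x³)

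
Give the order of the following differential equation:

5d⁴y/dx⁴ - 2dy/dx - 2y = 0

The order is 4 (highest derivative is of order 4).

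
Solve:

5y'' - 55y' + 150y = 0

Characteristic equation: 5r² - 55r + 150 = 0
Divide by 5: r² - 11r + 30 = 0
Roots: r = 6, 5 (distinct real)
General solution: y = C₁e^(6x) + C₂e^(5x)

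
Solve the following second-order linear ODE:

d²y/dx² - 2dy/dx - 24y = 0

Characteristic equation: r² - 2r - 24 = 0
Roots: r = 6, -4 (distinct real)
General solution: y = C₁e^(6x) + C₂e^(-4x)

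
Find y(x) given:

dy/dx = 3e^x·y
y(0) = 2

General solution: y = Ce^(3e^x)
Applying IC y(0) = 2:
Particular solution: y = 2e^(3(e^x - 1))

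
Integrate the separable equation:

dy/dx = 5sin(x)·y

Separating variables and integrating:
ln|y| = -5cos(x) + C

General solution: y = Ce^(-5cos(x))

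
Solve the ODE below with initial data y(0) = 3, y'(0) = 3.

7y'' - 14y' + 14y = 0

General solution: y = e^x(C₁cos(x) + C₂sin(x))
Complex roots r = 1 ± i
Applying ICs: C₁ = 3, C₂ = 0
Particular solution: y = e^x(3cos(x))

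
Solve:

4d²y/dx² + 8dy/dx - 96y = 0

Characteristic equation: 4r² + 8r - 96 = 0
Divide by 4: r² + 2r - 24 = 0
Roots: r = 4, -6 (distinct real)
General solution: y = C₁e^(4x) + C₂e^(-6x)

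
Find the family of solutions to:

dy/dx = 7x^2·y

Separating variables and integrating:
ln|y| = 7x^3/3 + C

General solution: y = Ce^(7x^3/3)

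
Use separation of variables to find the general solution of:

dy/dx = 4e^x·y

Separating variables and integrating:
ln|y| = 4e^x + C

General solution: y = Ce^(4e^x)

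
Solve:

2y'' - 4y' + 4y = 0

Characteristic equation: 2r² - 4r + 4 = 0
Divide by 2: r² - 2r + 2 = 0
Roots: r = 1 ± i (complex conjugates)
General solution: y = e^x(C₁cos(x) + C₂sin(x))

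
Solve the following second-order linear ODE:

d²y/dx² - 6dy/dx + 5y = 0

Characteristic equation: r² - 6r + 5 = 0
Roots: r = 5, 1 (distinct real)
General solution: y = C₁e^(5x) + C₂e^x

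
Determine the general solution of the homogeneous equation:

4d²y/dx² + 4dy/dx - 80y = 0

Characteristic equation: 4r² + 4r - 80 = 0
Divide by 4: r² + r - 20 = 0
Roots: r = 4, -5 (distinct real)
General solution: y = C₁e^(4x) + C₂e^(-5x)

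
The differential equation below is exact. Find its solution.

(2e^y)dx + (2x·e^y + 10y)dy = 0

Verify exactness: ∂M/∂y = ∂N/∂x ✓
Find F(x,y) such that ∂F/∂x = M, ∂F/∂y = N
Solution: 2x·e^y + 5y² = C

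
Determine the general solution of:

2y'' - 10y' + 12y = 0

Characteristic equation: 2r² - 10r + 12 = 0
Divide by 2: r² - 5r + 6 = 0
Roots: r = 3, 2 (distinct real)
General solution: y = C₁e^(3x) + C₂e^(2x)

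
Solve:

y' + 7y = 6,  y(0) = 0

General solution: y = 6/7 + Ce^(-7x)
Applying y(0) = 0: C = 0 - 6/7 = -6/7
Particular solution: y = 6/7 - (6/7)e^(-7x)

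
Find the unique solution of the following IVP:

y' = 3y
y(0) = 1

General solution: y = Ce^(3x)
Applying IC y(0) = 1:
Particular solution: y = e^(3x)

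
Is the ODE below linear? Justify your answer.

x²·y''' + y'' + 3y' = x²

Yes. Linear (y and its derivatives appear to the first power only, no products of y terms)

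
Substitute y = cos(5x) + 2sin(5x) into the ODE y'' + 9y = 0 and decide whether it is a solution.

Verification:
y'' = -25cos(5x) - 50sin(5x)
y'' + 9y ≠ 0 (frequency mismatch: got 25 instead of 9)

No, it is not a solution.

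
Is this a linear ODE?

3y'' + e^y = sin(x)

No. Nonlinear (e^y is nonlinear in y)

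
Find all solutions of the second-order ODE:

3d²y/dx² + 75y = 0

Characteristic equation: 3r² + 75 = 0
Divide by 3: r² + 25 = 0
Roots: r = ±5i (complex conjugates)
General solution: y = C₁cos(5x) + C₂sin(5x)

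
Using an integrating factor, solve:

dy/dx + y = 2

Using integrating factor method:

General solution: y = 2 + Ce^(-x)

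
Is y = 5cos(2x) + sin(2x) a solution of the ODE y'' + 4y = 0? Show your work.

Verification:
y'' = -20cos(2x) - 4sin(2x)
y'' + 4y = 0 ✓

Yes, it is a solution.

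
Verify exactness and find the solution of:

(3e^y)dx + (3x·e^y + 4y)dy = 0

Verify exactness: ∂M/∂y = ∂N/∂x ✓
Find F(x,y) such that ∂F/∂x = M, ∂F/∂y = N
Solution: 3x·e^y + 2y² = C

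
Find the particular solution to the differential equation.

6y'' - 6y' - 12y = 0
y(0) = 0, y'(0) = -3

General solution: y = C₁e^(2x) + C₂e^(-x)
Applying ICs: C₁ = -1, C₂ = 1
Particular solution: y = -e^(2x) + e^(-x)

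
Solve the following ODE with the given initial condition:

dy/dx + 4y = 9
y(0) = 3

General solution: y = 9/4 + Ce^(-4x)
Applying y(0) = 3: C = 3 - 9/4 = 3/4
Particular solution: y = 9/4 + (3/4)e^(-4x)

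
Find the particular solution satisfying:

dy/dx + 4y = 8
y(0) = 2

General solution: y = 2 + Ce^(-4x)
Applying y(0) = 2: C = 2 - 2 = 0
Particular solution: y = 2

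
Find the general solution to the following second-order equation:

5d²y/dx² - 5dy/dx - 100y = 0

Characteristic equation: 5r² - 5r - 100 = 0
Divide by 5: r² - r - 20 = 0
Roots: r = 5, -4 (distinct real)
General solution: y = C₁e^(5x) + C₂e^(-4x)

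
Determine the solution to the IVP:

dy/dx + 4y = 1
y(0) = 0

General solution: y = 1/4 + Ce^(-4x)
Applying y(0) = 0: C = 0 - 1/4 = -1/4
Particular solution: y = 1/4 - (1/4)e^(-4x)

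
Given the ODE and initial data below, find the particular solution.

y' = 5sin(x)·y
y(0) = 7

General solution: y = Ce^(-5cos(x))
Applying IC y(0) = 7:
Particular solution: y = 7e^(5(1-cos(x)))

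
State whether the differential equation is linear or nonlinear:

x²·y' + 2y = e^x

Linear (y and its derivatives appear to the first power only, no products of y terms)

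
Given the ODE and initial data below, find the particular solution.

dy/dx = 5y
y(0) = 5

General solution: y = Ce^(5x)
Applying IC y(0) = 5:
Particular solution: y = 5e^(5x)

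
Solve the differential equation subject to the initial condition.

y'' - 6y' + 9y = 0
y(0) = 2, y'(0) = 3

General solution: y = (C₁ + C₂x)e^(3x)
Repeated root r = 3
Applying ICs: C₁ = 2, C₂ = -3
Particular solution: y = (2 - 3x)e^(3x)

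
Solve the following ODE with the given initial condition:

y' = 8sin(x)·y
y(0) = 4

General solution: y = Ce^(-8cos(x))
Applying IC y(0) = 4:
Particular solution: y = 4e^(8(1-cos(x)))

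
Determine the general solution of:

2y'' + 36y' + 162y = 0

Characteristic equation: 2r² + 36r + 162 = 0
Divide by 2: r² + 18r + 81 = 0
Factored: (r + 9)² = 0
Repeated root: r = -9
General solution: y = (C₁ + C₂x)e^(-9x)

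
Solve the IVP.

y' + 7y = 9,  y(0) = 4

General solution: y = 9/7 + Ce^(-7x)
Applying y(0) = 4: C = 4 - 9/7 = 19/7
Particular solution: y = 9/7 + (19/7)e^(-7x)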